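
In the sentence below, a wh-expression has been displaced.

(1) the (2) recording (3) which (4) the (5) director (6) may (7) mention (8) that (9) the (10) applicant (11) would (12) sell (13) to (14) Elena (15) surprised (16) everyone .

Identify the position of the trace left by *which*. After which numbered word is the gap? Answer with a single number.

12

The filler 'which' is interpreted as the direct object of 'sell'. It moves to the left edge, and the trace sits right after 'sell':
The recording which the director may mention that the applicant would sell ___ to Elena surprised everyone.
'sell' is word 12.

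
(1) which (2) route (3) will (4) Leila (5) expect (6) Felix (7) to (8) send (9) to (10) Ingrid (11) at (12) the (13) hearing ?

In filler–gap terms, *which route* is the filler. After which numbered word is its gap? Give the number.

In situ: Leila will expect Felix to send which route to Ingrid at the hearing.
The filler 'which route' is interpreted as the direct object of 'send'. Fronting leaves a gap immediately after 'send':
Which route will Leila expect Felix to send ___ to Ingrid at the hearing?
'send' is word 8.

8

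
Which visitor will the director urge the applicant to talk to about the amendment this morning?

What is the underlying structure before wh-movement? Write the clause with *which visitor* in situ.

The director will urge the applicant to talk to which visitor about the amendment this morning.

'which visitor' functions as the object of the preposition 'to'. Wh-movement fronts it, leaving a gap right after 'to':
Which visitor will the director urge the applicant to talk to ___ about the amendment this morning?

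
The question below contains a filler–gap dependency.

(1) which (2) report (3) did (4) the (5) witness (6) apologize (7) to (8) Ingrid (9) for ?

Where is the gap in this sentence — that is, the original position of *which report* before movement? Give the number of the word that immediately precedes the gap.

9

In situ: The witness did apologize to Ingrid for which report.
The filler 'which report' is interpreted as the object of the preposition 'for'. Fronting leaves a gap immediately after 'for':
Which report did the witness apologize to Ingrid for ___?
'for' is word 9.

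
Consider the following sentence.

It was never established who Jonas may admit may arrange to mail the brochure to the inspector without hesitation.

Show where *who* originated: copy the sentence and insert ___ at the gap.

It was never established who Jonas may admit ___ may arrange to mail the brochure to the inspector without hesitation.

Before movement: Jonas may admit who may arrange to mail the brochure to the inspector without hesitation.
'who' functions as the subject of the clause embedded under 'admit'. The gap is right after 'admit'.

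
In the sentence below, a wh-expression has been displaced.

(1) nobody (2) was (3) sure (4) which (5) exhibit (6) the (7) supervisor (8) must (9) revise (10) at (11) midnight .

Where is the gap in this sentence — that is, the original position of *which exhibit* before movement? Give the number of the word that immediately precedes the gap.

9

Pre-movement form: The supervisor must revise which exhibit at midnight.
The filler 'which exhibit' is interpreted as the direct object of 'revise'. Fronting leaves a gap immediately after 'revise':
Nobody was sure which exhibit the supervisor must revise ___ at midnight.
'revise' is word 9.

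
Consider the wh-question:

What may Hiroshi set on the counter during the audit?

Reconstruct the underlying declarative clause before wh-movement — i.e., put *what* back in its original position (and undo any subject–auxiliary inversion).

'what' is the direct object of 'set'. It moves to the left edge, and the trace sits right after 'set':
What may Hiroshi set ___ on the counter during the audit?

Hiroshi may set what on the counter during the audit.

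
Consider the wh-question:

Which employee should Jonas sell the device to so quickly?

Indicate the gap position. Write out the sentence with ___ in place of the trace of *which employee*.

Which employee should Jonas sell the device to ___ so quickly?

Underlying clause: Jonas should sell the device to which employee so quickly.
'which employee' functions as the object of the preposition 'to' (recipient of 'sell'). The gap is right after 'to'.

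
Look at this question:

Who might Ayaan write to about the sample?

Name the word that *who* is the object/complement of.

to

Underlying clause: Ayaan might write to who about the sample.
'who' functions as the object of the preposition 'to'. Wh-movement fronts it, leaving a gap right after 'to':
Who might Ayaan write to ___ about the sample?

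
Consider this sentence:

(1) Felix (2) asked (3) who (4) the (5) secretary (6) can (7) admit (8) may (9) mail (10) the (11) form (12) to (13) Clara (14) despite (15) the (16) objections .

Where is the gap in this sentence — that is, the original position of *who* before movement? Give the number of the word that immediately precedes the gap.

Pre-movement form: The secretary can admit who may mail the form to Clara despite the objections.
The filler 'who' is interpreted as the subject of the clause embedded under 'admit'. Wh-movement fronts it, leaving a gap right after 'admit':
Felix asked who the secretary can admit ___ may mail the form to Clara despite the objections.
'admit' is word 7.

7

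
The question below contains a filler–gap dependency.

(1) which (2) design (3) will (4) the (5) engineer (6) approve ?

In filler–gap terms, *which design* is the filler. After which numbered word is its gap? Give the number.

6

Pre-movement form: The engineer will approve which design.
'which design' functions as the direct object of 'approve'. Wh-movement fronts it, leaving a gap right after 'approve':
Which design will the engineer approve ___?
'approve' is word 6.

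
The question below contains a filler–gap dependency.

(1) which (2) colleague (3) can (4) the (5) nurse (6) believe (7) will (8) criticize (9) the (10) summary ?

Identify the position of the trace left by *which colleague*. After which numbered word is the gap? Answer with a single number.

In situ: The nurse can believe which colleague will criticize the summary.
'which colleague' functions as the subject of the clause embedded under 'believe'. Fronting leaves a gap immediately after 'believe':
Which colleague can the nurse believe ___ will criticize the summary?
'believe' is word 6.

6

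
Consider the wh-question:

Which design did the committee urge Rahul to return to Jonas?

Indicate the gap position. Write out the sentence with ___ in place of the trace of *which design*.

In situ: The committee did urge Rahul to return which design to Jonas.
The filler 'which design' is interpreted as the direct object of 'return'. The gap is right after 'return'.

Which design did the committee urge Rahul to return ___ to Jonas?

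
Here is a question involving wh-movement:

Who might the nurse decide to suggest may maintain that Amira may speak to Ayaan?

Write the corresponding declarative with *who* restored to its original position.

'who' functions as the subject of the clause embedded under 'suggest'. It moves to the left edge, and the trace sits right after 'suggest':
Who might the nurse decide to suggest ___ may maintain that Amira may speak to Ayaan?

The nurse might decide to suggest who may maintain that Amira may speak to Ayaan.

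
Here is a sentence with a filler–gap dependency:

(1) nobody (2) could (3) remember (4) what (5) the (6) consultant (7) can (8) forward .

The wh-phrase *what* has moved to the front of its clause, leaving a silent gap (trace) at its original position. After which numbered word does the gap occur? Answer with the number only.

8

In situ: The consultant can forward what.
The filler 'what' is interpreted as the direct object of 'forward'. It moves to the left edge, and the trace sits right after 'forward':
Nobody could remember what the consultant can forward ___.
'forward' is word 8.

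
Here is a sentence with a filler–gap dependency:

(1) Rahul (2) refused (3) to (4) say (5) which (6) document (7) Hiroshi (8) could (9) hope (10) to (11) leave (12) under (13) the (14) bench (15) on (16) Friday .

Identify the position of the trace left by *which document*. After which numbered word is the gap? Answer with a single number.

Underlying clause: Hiroshi could hope to leave which document under the bench on Friday.
'which document' functions as the direct object of 'leave'. Fronting leaves a gap immediately after 'leave':
Rahul refused to say which document Hiroshi could hope to leave ___ under the bench on Friday.
'leave' is word 11.

11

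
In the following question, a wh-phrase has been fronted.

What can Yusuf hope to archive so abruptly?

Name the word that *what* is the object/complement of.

Pre-movement form: Yusuf can hope to archive what so abruptly.
'what' functions as the direct object of 'archive'. It moves to the left edge, and the trace sits right after 'archive':
What can Yusuf hope to archive ___ so abruptly?

archive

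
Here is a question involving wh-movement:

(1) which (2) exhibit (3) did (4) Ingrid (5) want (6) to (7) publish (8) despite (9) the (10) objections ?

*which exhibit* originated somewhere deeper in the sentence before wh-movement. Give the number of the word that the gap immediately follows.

7

In situ: Ingrid did want to publish which exhibit despite the objections.
'which exhibit' functions as the direct object of 'publish'. Wh-movement fronts it, leaving a gap right after 'publish':
Which exhibit did Ingrid want to publish ___ despite the objections?
'publish' is word 7.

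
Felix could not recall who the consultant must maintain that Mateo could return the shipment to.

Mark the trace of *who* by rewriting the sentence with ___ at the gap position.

Pre-movement form: The consultant must maintain that Mateo could return the shipment to who.
The filler 'who' is interpreted as the object of the preposition 'to' (recipient of 'return'). The gap is right after 'to'.

Felix could not recall who the consultant must maintain that Mateo could return the shipment to ___.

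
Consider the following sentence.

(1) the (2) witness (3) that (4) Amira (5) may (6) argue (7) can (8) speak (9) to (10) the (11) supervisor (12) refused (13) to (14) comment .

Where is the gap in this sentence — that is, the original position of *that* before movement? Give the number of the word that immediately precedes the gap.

6

'that' is the subject of the clause embedded under 'argue'. Fronting leaves a gap immediately after 'argue':
The witness that Amira may argue ___ can speak to the supervisor refused to comment.
'argue' is word 6.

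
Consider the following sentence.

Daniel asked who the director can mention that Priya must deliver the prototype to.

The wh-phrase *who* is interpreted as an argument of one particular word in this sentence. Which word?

Underlying clause: The director can mention that Priya must deliver the prototype to who.
'who' is the object of the preposition 'to' (recipient of 'deliver'). Wh-movement fronts it, leaving a gap right after 'to':
Daniel asked who the director can mention that Priya must deliver the prototype to ___.

to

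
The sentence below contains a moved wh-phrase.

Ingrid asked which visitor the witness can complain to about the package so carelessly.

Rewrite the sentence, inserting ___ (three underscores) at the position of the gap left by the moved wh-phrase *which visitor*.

Pre-movement form: The witness can complain to which visitor about the package so carelessly.
'which visitor' functions as the object of the preposition 'to'. The gap is right after 'to'.

Ingrid asked which visitor the witness can complain to ___ about the package so carelessly.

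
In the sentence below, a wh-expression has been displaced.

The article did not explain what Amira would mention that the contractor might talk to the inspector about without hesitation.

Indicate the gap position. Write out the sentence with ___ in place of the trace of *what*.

The article did not explain what Amira would mention that the contractor might talk to the inspector about ___ without hesitation.

In situ: Amira would mention that the contractor might talk to the inspector about what without hesitation.
'what' functions as the object of the preposition 'about'. The gap is right after 'about'.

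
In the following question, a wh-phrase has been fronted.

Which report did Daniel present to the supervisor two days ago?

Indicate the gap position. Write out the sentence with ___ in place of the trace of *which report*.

Pre-movement form: Daniel did present which report to the supervisor two days ago.
The filler 'which report' is interpreted as the direct object of 'present'. The gap is right after 'present'.

Which report did Daniel present ___ to the supervisor two days ago?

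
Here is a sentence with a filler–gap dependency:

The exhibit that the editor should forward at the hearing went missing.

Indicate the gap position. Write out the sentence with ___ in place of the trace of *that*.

The exhibit that the editor should forward ___ at the hearing went missing.

'that' functions as the direct object of 'forward'. The gap is right after 'forward'.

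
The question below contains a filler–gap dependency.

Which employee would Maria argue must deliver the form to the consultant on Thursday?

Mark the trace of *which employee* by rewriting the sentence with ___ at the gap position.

In situ: Maria would argue which employee must deliver the form to the consultant on Thursday.
'which employee' is the subject of the clause embedded under 'argue'. The gap is right after 'argue'.

Which employee would Maria argue ___ must deliver the form to the consultant on Thursday?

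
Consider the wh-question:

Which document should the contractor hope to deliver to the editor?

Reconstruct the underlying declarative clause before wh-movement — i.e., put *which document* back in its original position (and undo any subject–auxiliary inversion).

The filler 'which document' is interpreted as the direct object of 'deliver'. It moves to the left edge, and the trace sits right after 'deliver':
Which document should the contractor hope to deliver ___ to the editor?

The contractor should hope to deliver which document to the editor.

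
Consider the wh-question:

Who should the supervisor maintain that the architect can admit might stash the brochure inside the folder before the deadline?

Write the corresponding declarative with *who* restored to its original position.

'who' functions as the subject of the clause embedded under 'admit'. It moves to the left edge, and the trace sits right after 'admit':
Who should the supervisor maintain that the architect can admit ___ might stash the brochure inside the folder before the deadline?

The supervisor should maintain that the architect can admit who might stash the brochure inside the folder before the deadline.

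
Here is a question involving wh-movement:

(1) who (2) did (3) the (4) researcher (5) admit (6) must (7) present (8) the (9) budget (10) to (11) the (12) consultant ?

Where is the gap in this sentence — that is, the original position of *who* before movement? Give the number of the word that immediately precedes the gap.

5

Before movement: The researcher did admit who must present the budget to the consultant.
'who' functions as the subject of the clause embedded under 'admit'. Fronting leaves a gap immediately after 'admit':
Who did the researcher admit ___ must present the budget to the consultant?
'admit' is word 5.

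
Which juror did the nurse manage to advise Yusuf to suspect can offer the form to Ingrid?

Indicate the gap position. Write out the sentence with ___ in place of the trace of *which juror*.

Which juror did the nurse manage to advise Yusuf to suspect ___ can offer the form to Ingrid?

Pre-movement form: The nurse did manage to advise Yusuf to suspect which juror can offer the form to Ingrid.
'which juror' functions as the subject of the clause embedded under 'suspect'. The gap is right after 'suspect'.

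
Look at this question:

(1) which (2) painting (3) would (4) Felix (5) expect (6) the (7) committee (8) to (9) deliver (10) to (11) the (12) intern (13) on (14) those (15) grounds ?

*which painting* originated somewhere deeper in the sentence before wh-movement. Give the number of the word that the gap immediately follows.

Before movement: Felix would expect the committee to deliver which painting to the intern on those grounds.
'which painting' functions as the direct object of 'deliver'. Wh-movement fronts it, leaving a gap right after 'deliver':
Which painting would Felix expect the committee to deliver ___ to the intern on those grounds?
'deliver' is word 9.

9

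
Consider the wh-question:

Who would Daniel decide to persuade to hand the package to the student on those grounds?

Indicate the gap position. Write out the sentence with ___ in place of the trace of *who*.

Underlying clause: Daniel would decide to persuade who to hand the package to the student on those grounds.
'who' is the direct object of 'persuade'. The gap is right after 'persuade'.

Who would Daniel decide to persuade ___ to hand the package to the student on those grounds?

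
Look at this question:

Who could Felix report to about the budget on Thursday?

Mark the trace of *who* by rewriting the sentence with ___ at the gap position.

In situ: Felix could report to who about the budget on Thursday.
The filler 'who' is interpreted as the object of the preposition 'to'. The gap is right after 'to'.

Who could Felix report to ___ about the budget on Thursday?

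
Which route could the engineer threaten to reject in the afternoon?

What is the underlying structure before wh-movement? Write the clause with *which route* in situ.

The engineer could threaten to reject which route in the afternoon.

The filler 'which route' is interpreted as the direct object of 'reject'. Fronting leaves a gap immediately after 'reject':
Which route could the engineer threaten to reject ___ in the afternoon?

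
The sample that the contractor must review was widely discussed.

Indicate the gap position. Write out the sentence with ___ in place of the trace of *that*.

The filler 'that' is interpreted as the direct object of 'review'. The gap is right after 'review'.

The sample that the contractor must review ___ was widely discussed.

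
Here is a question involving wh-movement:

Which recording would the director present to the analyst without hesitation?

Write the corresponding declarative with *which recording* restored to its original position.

The director would present which recording to the analyst without hesitation.

The filler 'which recording' is interpreted as the direct object of 'present'. Wh-movement fronts it, leaving a gap right after 'present':
Which recording would the director present ___ to the analyst without hesitation?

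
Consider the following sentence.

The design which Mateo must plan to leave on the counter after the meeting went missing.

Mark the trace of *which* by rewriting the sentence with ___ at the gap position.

The design which Mateo must plan to leave ___ on the counter after the meeting went missing.

The filler 'which' is interpreted as the direct object of 'leave'. The gap is right after 'leave'.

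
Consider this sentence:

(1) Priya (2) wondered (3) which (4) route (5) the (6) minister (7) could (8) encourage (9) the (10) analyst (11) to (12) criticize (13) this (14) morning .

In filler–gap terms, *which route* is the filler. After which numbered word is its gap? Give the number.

12

Underlying clause: The minister could encourage the analyst to criticize which route this morning.
The filler 'which route' is interpreted as the direct object of 'criticize'. Wh-movement fronts it, leaving a gap right after 'criticize':
Priya wondered which route the minister could encourage the analyst to criticize ___ this morning.
'criticize' is word 12.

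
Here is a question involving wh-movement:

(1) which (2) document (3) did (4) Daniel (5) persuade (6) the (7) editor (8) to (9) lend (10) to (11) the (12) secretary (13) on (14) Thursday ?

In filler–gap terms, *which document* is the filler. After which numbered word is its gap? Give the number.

9

In situ: Daniel did persuade the editor to lend which document to the secretary on Thursday.
'which document' is the direct object of 'lend'. Wh-movement fronts it, leaving a gap right after 'lend':
Which document did Daniel persuade the editor to lend ___ to the secretary on Thursday?
'lend' is word 9.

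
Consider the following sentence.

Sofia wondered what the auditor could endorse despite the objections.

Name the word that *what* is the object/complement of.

endorse

Underlying clause: The auditor could endorse what despite the objections.
'what' functions as the direct object of 'endorse'. Wh-movement fronts it, leaving a gap right after 'endorse':
Sofia wondered what the auditor could endorse ___ despite the objections.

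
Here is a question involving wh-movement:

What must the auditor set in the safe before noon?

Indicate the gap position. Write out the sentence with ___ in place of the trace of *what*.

What must the auditor set ___ in the safe before noon?

Before movement: The auditor must set what in the safe before noon.
'what' is the direct object of 'set'. The gap is right after 'set'.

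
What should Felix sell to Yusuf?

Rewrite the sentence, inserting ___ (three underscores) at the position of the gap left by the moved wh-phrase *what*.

Underlying clause: Felix should sell what to Yusuf.
'what' functions as the direct object of 'sell'. The gap is right after 'sell'.

What should Felix sell ___ to Yusuf?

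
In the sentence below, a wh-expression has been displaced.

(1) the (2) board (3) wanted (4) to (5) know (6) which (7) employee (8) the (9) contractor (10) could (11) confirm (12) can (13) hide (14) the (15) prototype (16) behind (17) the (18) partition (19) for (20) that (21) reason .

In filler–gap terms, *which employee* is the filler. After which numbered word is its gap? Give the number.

Underlying clause: The contractor could confirm which employee can hide the prototype behind the partition for that reason.
The filler 'which employee' is interpreted as the subject of the clause embedded under 'confirm'. Fronting leaves a gap immediately after 'confirm':
The board wanted to know which employee the contractor could confirm ___ can hide the prototype behind the partition for that reason.
'confirm' is word 11.

11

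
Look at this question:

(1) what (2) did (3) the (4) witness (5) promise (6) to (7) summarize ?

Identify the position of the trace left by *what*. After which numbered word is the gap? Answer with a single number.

7

In situ: The witness did promise to summarize what.
The filler 'what' is interpreted as the direct object of 'summarize'. Fronting leaves a gap immediately after 'summarize':
What did the witness promise to summarize ___?
'summarize' is word 7.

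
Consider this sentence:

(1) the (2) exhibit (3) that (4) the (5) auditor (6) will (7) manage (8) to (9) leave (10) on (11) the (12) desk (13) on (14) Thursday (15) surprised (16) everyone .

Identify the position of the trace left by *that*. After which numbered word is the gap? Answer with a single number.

9

The filler 'that' is interpreted as the direct object of 'leave'. It moves to the left edge, and the trace sits right after 'leave':
The exhibit that the auditor will manage to leave ___ on the desk on Thursday surprised everyone.
'leave' is word 9.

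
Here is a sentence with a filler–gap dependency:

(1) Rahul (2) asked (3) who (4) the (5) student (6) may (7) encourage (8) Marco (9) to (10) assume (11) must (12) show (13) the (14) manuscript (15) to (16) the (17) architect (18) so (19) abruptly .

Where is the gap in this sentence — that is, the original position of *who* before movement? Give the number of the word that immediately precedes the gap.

In situ: The student may encourage Marco to assume who must show the manuscript to the architect so abruptly.
The filler 'who' is interpreted as the subject of the clause embedded under 'assume'. Fronting leaves a gap immediately after 'assume':
Rahul asked who the student may encourage Marco to assume ___ must show the manuscript to the architect so abruptly.
'assume' is word 10.

10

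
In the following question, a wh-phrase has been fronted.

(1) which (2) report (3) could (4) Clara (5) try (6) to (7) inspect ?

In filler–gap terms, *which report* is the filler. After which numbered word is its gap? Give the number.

7

Before movement: Clara could try to inspect which report.
'which report' functions as the direct object of 'inspect'. It moves to the left edge, and the trace sits right after 'inspect':
Which report could Clara try to inspect ___?
'inspect' is word 7.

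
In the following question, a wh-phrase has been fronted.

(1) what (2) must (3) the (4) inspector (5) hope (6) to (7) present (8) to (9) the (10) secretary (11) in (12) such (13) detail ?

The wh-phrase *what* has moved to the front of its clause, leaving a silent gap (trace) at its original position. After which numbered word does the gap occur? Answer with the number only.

7

Underlying clause: The inspector must hope to present what to the secretary in such detail.
The filler 'what' is interpreted as the direct object of 'present'. It moves to the left edge, and the trace sits right after 'present':
What must the inspector hope to present ___ to the secretary in such detail?
'present' is word 7.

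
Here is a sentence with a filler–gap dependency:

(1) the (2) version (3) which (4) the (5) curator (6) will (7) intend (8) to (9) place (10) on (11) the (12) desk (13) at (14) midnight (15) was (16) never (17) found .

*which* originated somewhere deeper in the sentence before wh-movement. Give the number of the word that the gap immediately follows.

The filler 'which' is interpreted as the direct object of 'place'. It moves to the left edge, and the trace sits right after 'place':
The version which the curator will intend to place ___ on the desk at midnight was never found.
'place' is word 9.

9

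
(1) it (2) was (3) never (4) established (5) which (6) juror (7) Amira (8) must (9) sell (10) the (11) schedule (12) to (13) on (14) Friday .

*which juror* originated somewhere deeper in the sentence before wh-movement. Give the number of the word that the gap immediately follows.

Before movement: Amira must sell the schedule to which juror on Friday.
'which juror' functions as the object of the preposition 'to' (recipient of 'sell'). It moves to the left edge, and the trace sits right after 'to':
It was never established which juror Amira must sell the schedule to ___ on Friday.
'to' is word 12.

12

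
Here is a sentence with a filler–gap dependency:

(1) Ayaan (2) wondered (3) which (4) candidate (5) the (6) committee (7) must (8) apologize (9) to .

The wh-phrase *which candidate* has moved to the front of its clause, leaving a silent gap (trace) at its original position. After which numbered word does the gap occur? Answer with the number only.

9

Underlying clause: The committee must apologize to which candidate.
The filler 'which candidate' is interpreted as the object of the preposition 'to'. Fronting leaves a gap immediately after 'to':
Ayaan wondered which candidate the committee must apologize to ___.
'to' is word 9.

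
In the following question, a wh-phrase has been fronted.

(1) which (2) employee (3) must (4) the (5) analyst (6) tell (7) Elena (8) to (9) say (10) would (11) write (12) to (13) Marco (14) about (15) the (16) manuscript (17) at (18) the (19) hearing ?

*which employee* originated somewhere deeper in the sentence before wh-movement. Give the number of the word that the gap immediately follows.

Pre-movement form: The analyst must tell Elena to say which employee would write to Marco about the manuscript at the hearing.
'which employee' is the subject of the clause embedded under 'say'. Fronting leaves a gap immediately after 'say':
Which employee must the analyst tell Elena to say ___ would write to Marco about the manuscript at the hearing?
'say' is word 9.

9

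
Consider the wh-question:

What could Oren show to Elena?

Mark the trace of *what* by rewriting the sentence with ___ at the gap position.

Before movement: Oren could show what to Elena.
The filler 'what' is interpreted as the direct object of 'show'. The gap is right after 'show'.

What could Oren show ___ to Elena?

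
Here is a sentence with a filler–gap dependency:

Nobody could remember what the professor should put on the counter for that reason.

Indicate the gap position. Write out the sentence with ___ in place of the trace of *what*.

Nobody could remember what the professor should put ___ on the counter for that reason.

Underlying clause: The professor should put what on the counter for that reason.
The filler 'what' is interpreted as the direct object of 'put'. The gap is right after 'put'.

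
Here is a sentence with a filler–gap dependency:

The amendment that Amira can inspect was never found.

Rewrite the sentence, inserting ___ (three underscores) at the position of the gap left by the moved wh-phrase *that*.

The amendment that Amira can inspect ___ was never found.

'that' functions as the direct object of 'inspect'. The gap is right after 'inspect'.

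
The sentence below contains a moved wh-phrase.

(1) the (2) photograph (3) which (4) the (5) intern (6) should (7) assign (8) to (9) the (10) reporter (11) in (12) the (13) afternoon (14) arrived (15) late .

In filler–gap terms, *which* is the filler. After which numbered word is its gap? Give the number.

7

'which' is the direct object of 'assign'. It moves to the left edge, and the trace sits right after 'assign':
The photograph which the intern should assign ___ to the reporter in the afternoon arrived late.
'assign' is word 7.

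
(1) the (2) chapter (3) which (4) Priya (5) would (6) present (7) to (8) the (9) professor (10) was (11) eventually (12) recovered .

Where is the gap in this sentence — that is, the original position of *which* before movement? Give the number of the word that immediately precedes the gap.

'which' is the direct object of 'present'. It moves to the left edge, and the trace sits right after 'present':
The chapter which Priya would present ___ to the professor was eventually recovered.
'present' is word 6.

6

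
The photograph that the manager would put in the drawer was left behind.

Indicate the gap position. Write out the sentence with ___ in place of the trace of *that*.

The photograph that the manager would put ___ in the drawer was left behind.

The filler 'that' is interpreted as the direct object of 'put'. The gap is right after 'put'.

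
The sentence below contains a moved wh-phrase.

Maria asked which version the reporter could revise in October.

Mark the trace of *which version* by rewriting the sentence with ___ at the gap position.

In situ: The reporter could revise which version in October.
The filler 'which version' is interpreted as the direct object of 'revise'. The gap is right after 'revise'.

Maria asked which version the reporter could revise ___ in October.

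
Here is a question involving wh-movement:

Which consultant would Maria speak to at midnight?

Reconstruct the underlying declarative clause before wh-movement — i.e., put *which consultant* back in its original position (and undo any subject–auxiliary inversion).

Maria would speak to which consultant at midnight.

The filler 'which consultant' is interpreted as the object of the preposition 'to'. It moves to the left edge, and the trace sits right after 'to':
Which consultant would Maria speak to ___ at midnight?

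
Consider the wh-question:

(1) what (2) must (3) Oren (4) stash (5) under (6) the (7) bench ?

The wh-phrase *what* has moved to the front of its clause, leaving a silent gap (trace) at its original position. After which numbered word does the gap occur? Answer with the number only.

Pre-movement form: Oren must stash what under the bench.
'what' is the direct object of 'stash'. Fronting leaves a gap immediately after 'stash':
What must Oren stash ___ under the bench?
'stash' is word 4.

4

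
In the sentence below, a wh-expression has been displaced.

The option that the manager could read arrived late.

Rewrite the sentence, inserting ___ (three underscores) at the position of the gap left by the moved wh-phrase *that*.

The option that the manager could read ___ arrived late.

'that' is the direct object of 'read'. The gap is right after 'read'.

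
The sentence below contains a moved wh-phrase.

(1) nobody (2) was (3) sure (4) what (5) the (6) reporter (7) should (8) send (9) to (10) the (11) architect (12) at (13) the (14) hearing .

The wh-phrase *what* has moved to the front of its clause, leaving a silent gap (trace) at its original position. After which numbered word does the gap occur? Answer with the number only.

8

Before movement: The reporter should send what to the architect at the hearing.
'what' functions as the direct object of 'send'. It moves to the left edge, and the trace sits right after 'send':
Nobody was sure what the reporter should send ___ to the architect at the hearing.
'send' is word 8.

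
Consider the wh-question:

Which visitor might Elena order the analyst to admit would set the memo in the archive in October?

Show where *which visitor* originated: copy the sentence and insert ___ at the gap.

Which visitor might Elena order the analyst to admit ___ would set the memo in the archive in October?

Pre-movement form: Elena might order the analyst to admit which visitor would set the memo in the archive in October.
'which visitor' functions as the subject of the clause embedded under 'admit'. The gap is right after 'admit'.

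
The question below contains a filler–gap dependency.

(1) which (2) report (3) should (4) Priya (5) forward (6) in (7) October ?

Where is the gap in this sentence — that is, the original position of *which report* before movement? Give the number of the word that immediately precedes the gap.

Pre-movement form: Priya should forward which report in October.
'which report' is the direct object of 'forward'. Wh-movement fronts it, leaving a gap right after 'forward':
Which report should Priya forward ___ in October?
'forward' is word 5.

5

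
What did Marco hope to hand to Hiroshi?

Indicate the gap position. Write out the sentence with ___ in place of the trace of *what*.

What did Marco hope to hand ___ to Hiroshi?

In situ: Marco did hope to hand what to Hiroshi.
The filler 'what' is interpreted as the direct object of 'hand'. The gap is right after 'hand'.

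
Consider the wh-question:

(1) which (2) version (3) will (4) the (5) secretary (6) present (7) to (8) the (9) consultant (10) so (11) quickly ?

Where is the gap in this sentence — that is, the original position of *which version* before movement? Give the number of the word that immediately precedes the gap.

6

Before movement: The secretary will present which version to the consultant so quickly.
The filler 'which version' is interpreted as the direct object of 'present'. It moves to the left edge, and the trace sits right after 'present':
Which version will the secretary present ___ to the consultant so quickly?
'present' is word 6.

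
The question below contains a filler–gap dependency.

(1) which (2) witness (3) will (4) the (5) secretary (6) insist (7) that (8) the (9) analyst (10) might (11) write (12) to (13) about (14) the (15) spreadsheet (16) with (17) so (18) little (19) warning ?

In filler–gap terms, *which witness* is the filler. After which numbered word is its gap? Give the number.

Pre-movement form: The secretary will insist that the analyst might write to which witness about the spreadsheet with so little warning.
'which witness' is the object of the preposition 'to'. It moves to the left edge, and the trace sits right after 'to':
Which witness will the secretary insist that the analyst might write to ___ about the spreadsheet with so little warning?
'to' is word 12.

12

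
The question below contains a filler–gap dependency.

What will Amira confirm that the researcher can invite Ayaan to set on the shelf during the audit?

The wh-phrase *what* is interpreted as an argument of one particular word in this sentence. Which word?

In situ: Amira will confirm that the researcher can invite Ayaan to set what on the shelf during the audit.
'what' functions as the direct object of 'set'. It moves to the left edge, and the trace sits right after 'set':
What will Amira confirm that the researcher can invite Ayaan to set ___ on the shelf during the audit?

set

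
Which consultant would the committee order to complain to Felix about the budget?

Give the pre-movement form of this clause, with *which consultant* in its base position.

The committee would order which consultant to complain to Felix about the budget.

'which consultant' is the direct object of 'order'. It moves to the left edge, and the trace sits right after 'order':
Which consultant would the committee order ___ to complain to Felix about the budget?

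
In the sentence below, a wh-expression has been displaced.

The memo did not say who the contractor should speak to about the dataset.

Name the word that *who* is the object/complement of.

to

Before movement: The contractor should speak to who about the dataset.
'who' is the object of the preposition 'to'. Fronting leaves a gap immediately after 'to':
The memo did not say who the contractor should speak to ___ about the dataset.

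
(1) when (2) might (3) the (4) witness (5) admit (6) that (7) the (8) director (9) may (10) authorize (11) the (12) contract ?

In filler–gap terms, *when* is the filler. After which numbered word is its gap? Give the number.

In situ: The witness might admit that the director may authorize the contract when.
'when' functions as the temporal adjunct. Wh-movement fronts it, leaving a gap right after 'contract':
When might the witness admit that the director may authorize the contract ___?
'contract' is word 12.

12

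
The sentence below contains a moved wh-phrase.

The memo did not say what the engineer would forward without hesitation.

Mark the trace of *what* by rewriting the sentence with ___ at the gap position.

The memo did not say what the engineer would forward ___ without hesitation.

Pre-movement form: The engineer would forward what without hesitation.
'what' functions as the direct object of 'forward'. The gap is right after 'forward'.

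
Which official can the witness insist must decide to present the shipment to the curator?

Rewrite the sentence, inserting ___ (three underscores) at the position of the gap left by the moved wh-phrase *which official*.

Which official can the witness insist ___ must decide to present the shipment to the curator?

Underlying clause: The witness can insist which official must decide to present the shipment to the curator.
'which official' functions as the subject of the clause embedded under 'insist'. The gap is right after 'insist'.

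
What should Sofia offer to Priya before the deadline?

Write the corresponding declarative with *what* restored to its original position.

'what' functions as the direct object of 'offer'. Fronting leaves a gap immediately after 'offer':
What should Sofia offer ___ to Priya before the deadline?

Sofia should offer what to Priya before the deadline.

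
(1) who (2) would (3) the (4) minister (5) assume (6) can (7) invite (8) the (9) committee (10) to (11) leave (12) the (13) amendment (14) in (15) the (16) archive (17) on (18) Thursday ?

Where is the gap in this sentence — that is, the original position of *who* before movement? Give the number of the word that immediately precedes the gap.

5

Underlying clause: The minister would assume who can invite the committee to leave the amendment in the archive on Thursday.
'who' is the subject of the clause embedded under 'assume'. It moves to the left edge, and the trace sits right after 'assume':
Who would the minister assume ___ can invite the committee to leave the amendment in the archive on Thursday?
'assume' is word 5.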